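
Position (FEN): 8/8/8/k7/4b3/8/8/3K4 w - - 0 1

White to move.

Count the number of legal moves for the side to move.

White to move; king on d1.
In check: no.
Legal moves: Ke2, Kd2, Ke1, Kc1.
Count: 4.

4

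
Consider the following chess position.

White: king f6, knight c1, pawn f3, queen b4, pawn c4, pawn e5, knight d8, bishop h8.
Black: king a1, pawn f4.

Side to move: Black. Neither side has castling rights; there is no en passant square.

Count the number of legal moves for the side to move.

Black to move; king on a1.
In check: no.
Legal moves: none.
Count: 0.

0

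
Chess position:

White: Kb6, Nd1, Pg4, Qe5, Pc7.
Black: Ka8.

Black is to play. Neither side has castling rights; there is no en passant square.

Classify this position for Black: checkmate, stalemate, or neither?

stalemate

Black to move; black king on a8.
In check: no.
King squares — a7: attacked by Kb6; b7: attacked by Kb6; b8: attacked by Pc7.
Legal moves for Black: none.
Not in check and no legal moves → stalemate.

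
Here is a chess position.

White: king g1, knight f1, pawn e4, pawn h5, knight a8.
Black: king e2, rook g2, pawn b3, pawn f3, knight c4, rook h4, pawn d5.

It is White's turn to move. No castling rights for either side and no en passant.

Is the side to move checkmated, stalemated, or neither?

White to move; white king on g1.
In check: yes, from the black rook on g2.
King squares — f1: own knight; h1: attacked by Rh4; f2: attacked by Ke2; g2: attacked by Pf3; h2: attacked by Rg2.
Legal moves for White: none.
In check with no legal moves → checkmate.

checkmate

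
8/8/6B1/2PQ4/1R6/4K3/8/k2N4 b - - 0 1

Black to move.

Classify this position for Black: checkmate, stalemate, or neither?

Black to move; black king on a1.
In check: no.
King squares — b1: attacked by Rb4; a2: attacked by Qd5; b2: attacked by Nd1.
Legal moves for Black: none.
Not in check and no legal moves → stalemate.

stalemate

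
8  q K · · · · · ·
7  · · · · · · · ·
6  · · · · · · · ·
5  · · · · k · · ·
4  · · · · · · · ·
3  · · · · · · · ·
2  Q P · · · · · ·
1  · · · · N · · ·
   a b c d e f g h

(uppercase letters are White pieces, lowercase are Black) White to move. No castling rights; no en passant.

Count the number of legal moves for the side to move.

3

White to move; king on b8.
In check: yes, from the black queen on a8.
Legal moves: Kxa8, Kc7, Qxa8.
Count: 3.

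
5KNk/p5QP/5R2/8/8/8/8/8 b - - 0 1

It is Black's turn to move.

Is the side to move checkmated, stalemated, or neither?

checkmate

Black to move; black king on h8.
In check: yes, from the white queen on g7.
King squares — g7: attacked by Kf8; h7: attacked by Qg7; g8: attacked by Qg7.
Legal moves for Black: none.
In check with no legal moves → checkmate.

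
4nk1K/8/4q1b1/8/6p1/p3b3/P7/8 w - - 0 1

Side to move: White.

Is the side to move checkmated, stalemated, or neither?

stalemate

White to move; white king on h8.
In check: no.
King squares — g7: attacked by Ne8; h7: attacked by Bg6; g8: attacked by Qe6.
Legal moves for White: none.
Not in check and no legal moves → stalemate.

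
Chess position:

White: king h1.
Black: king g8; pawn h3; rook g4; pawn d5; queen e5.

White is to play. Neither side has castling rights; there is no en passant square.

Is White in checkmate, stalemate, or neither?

stalemate

White to move; white king on h1.
In check: no.
King squares — g1: attacked by Rg4; g2: attacked by Ph3; h2: attacked by Qe5.
Legal moves for White: none.
Not in check and no legal moves → stalemate.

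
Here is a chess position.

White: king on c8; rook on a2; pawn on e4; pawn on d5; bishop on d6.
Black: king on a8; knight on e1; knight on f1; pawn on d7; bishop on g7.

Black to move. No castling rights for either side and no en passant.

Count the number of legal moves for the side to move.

Black to move; king on a8.
In check: yes, from the white rook on a2.
Legal moves: none.
Count: 0.

0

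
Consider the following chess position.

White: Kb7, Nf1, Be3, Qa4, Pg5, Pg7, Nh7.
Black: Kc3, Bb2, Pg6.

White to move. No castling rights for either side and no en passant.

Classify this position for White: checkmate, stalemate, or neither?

White to move; white king on b7.
In check: no.
Legal moves for White include: Nf8, Nf6, Kc8, Kb8, Ka8, Kc7, Ka7, Kc6, Kb6, Ka6, Qe8, Qa8, Qd7, Qa7, Qc6+, Qa6, Qb5, Qa5+, ... (list truncated; more exist).
White has legal moves and is not in check → neither.

neither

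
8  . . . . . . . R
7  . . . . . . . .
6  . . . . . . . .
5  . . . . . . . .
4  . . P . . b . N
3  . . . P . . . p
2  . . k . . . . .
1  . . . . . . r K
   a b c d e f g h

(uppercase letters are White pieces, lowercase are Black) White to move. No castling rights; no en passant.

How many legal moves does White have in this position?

White to move; king on h1.
In check: yes, from the black rook on g1.
Legal moves: Kxg1.
Count: 1.

1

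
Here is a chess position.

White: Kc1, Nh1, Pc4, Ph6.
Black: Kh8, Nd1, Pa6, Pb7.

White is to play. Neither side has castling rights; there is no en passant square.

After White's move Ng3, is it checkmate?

no

After Ng3: black king on h8; in check: no.
Black is not in check, so this cannot be checkmate.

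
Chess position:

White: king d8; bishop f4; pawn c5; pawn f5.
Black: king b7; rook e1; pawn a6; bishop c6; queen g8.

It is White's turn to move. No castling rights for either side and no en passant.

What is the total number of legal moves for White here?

0

White to move; king on d8.
In check: yes, from the black queen on g8.
Legal moves: none.
Count: 0.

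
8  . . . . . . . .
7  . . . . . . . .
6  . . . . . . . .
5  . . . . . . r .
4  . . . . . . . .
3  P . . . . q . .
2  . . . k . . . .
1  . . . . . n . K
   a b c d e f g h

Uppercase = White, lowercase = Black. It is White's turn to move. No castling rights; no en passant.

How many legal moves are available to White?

0

White to move; king on h1.
In check: yes, from the black queen on f3.
Legal moves: none.
Count: 0.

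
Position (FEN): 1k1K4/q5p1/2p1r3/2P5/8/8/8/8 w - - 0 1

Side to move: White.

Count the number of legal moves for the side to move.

0

White to move; king on d8.
In check: no.
Legal moves: none.
Count: 0.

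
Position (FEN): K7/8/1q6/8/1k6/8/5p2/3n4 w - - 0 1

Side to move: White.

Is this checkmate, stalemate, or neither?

White to move; white king on a8.
In check: no.
King squares — a7: attacked by Qb6; b7: attacked by Qb6; b8: attacked by Qb6.
Legal moves for White: none.
Not in check and no legal moves → stalemate.

stalemate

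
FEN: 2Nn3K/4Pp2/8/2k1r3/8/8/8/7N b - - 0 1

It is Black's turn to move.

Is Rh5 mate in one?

After Rh5: white king on h8; in check: yes, from the black rook on h5.
White has 2 legal replies: Kg8, Kg7.
In check but a legal move exists → not checkmate.

no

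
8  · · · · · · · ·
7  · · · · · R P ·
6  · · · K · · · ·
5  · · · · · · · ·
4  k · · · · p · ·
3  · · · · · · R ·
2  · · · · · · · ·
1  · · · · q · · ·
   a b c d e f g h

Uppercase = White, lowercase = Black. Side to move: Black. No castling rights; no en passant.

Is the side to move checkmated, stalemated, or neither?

neither

Black to move; black king on a4.
In check: no.
Legal moves for Black include: Kb5, Ka5, Kb4, Qe8, Qe7+, Qe6+, Qe5+, Qa5, Qe4, Qb4+, Qxg3, Qe3, Qc3, Qf2, Qe2, Qd2+, Qh1, Qg1, ... (list truncated; more exist).
Black has legal moves and is not in check → neither.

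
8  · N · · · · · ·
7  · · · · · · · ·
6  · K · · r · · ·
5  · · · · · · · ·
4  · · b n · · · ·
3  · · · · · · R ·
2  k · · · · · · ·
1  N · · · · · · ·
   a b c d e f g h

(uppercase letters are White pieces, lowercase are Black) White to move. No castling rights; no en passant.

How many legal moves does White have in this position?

White to move; king on b6.
In check: yes, from the black rook on e6.
Legal moves: Kc7, Kb7, Ka7, Kc5, Ka5, Nc6.
Count: 6.

6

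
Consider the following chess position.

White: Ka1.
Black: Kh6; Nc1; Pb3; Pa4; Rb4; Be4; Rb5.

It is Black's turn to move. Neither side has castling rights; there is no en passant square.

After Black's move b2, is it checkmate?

yes

After b2: white king on a1; in check: yes, from the black pawn on b2.
King squares — b1: attacked by Be4; a2: attacked by Nc1; b2: attacked by Rb4.
White has no legal moves → checkmate.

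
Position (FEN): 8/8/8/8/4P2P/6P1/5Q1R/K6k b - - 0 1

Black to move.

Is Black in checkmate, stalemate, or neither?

Black to move; black king on h1.
In check: yes, from the white rook on h2.
King squares — g1: attacked by Qf2; g2: attacked by Qf2; h2: attacked by Qf2.
Legal moves for Black: none.
In check with no legal moves → checkmate.

checkmate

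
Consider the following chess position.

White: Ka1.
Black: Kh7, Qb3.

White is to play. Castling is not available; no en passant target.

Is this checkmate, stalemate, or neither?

stalemate

White to move; white king on a1.
In check: no.
King squares — b1: attacked by Qb3; a2: attacked by Qb3; b2: attacked by Qb3.
Legal moves for White: none.
Not in check and no legal moves → stalemate.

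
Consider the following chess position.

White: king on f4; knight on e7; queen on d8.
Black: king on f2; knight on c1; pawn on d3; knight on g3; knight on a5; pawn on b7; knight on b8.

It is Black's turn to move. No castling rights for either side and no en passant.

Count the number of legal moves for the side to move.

23

Black to move; king on f2.
In check: no.
Legal moves: Nd7, Nbc6, Na6, Nac6, Nc4, Nab3, Nh5+, Nf5, Ne4, Nge2+, Nh1, Nf1, Kg2, Ke2, Kg1, Kf1, Ke1, Ncb3, Nce2+, Na2, b6, d2, b5.
Count: 23.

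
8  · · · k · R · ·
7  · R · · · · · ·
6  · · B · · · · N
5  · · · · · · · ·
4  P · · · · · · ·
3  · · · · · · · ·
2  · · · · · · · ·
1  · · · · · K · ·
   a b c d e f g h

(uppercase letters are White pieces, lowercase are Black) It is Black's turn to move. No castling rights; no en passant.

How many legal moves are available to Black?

0

Black to move; king on d8.
In check: yes, from the white rook on f8.
Legal moves: none.
Count: 0.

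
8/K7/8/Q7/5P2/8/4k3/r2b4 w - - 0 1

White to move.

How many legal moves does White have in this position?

White to move; king on a7.
In check: no.
Legal moves: Kb8, Ka8, Kb7, Kb6, Ka6, Qa6+, Qa4, Qa3, Qa2+, Qxa1, f5.
Count: 11.

11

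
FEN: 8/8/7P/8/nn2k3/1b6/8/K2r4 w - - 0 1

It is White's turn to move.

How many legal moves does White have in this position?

White to move; king on a1.
In check: yes, from the black rook on d1.
Legal moves: none.
Count: 0.

0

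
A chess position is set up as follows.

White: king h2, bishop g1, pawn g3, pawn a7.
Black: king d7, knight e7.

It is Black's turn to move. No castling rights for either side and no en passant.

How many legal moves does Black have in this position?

Black to move; king on d7.
In check: no.
Legal moves: Ng8, Nc8, Ng6, Nc6, Nf5, Nd5, Ke8, Kd8, Kc8, Kc7, Ke6, Kd6, Kc6.
Count: 13.

13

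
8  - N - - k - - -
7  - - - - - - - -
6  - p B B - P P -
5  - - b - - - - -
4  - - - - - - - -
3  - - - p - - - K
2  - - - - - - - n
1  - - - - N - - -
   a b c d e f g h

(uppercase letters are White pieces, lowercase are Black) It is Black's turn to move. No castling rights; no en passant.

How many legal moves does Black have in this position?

1

Black to move; king on e8.
In check: yes, from the white bishop on c6.
Legal moves: Kd8.
Count: 1.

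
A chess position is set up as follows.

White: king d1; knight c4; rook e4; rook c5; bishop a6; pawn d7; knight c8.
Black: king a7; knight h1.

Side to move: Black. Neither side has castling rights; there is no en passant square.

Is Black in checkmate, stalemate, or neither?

neither

Black to move; black king on a7.
In check: yes, from the white knight on c8.
Legal moves for Black: Kb8, Ka8, Kxa6.
Black is in check but has 3 legal moves → neither.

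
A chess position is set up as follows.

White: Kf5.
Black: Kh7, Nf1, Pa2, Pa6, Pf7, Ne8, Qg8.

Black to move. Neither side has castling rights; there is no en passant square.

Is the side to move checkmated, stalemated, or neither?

neither

Black to move; black king on h7.
In check: no.
Legal moves for Black include: Qh8, Qf8, Qg7, Qg6+, Qg5+, Qg4+, Qg3, Qg2, Qg1, Ng7+, Nc7, Nf6, Nd6+, Kh8, Kg7, Kh6, Ng3+, Ne3+, ... (list truncated; more exist).
Black has legal moves and is not in check → neither.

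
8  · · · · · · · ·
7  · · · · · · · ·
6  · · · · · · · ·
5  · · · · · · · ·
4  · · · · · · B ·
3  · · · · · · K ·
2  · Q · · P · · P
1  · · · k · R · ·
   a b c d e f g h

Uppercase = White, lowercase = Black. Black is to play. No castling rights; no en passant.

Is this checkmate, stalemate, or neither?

Black to move; black king on d1.
In check: yes, from the white rook on f1.
King squares — c1: attacked by Rf1; e1: attacked by Rf1; c2: attacked by Qb2; d2: attacked by Qb2; e2: attacked by Qb2.
Legal moves for Black: none.
In check with no legal moves → checkmate.

checkmate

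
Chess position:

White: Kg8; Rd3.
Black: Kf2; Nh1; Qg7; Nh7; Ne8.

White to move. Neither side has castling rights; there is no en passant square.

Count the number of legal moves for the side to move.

White to move; king on g8.
In check: yes, from the black queen on g7.
Legal moves: none.
Count: 0.

0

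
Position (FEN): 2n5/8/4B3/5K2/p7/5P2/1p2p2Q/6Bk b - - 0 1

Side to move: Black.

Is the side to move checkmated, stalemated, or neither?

Black to move; black king on h1.
In check: yes, from the white queen on h2.
King squares — g1: attacked by Qh2; g2: attacked by Qh2; h2: attacked by Bg1.
Legal moves for Black: none.
In check with no legal moves → checkmate.

checkmate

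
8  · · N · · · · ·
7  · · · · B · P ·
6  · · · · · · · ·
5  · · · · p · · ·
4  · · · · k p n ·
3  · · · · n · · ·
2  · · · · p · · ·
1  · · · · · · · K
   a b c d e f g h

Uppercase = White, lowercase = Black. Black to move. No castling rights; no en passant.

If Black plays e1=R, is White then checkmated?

yes

After e1=R: white king on h1; in check: yes, from the black rook on e1.
King squares — g1: attacked by Re1; g2: attacked by Ne3; h2: attacked by Ng4.
White has no legal moves → checkmate.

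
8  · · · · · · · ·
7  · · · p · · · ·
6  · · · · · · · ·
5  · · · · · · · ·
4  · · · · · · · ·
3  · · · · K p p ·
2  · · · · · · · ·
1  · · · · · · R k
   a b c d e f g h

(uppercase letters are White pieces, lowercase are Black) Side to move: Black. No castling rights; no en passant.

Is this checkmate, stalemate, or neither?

Black to move; black king on h1.
In check: yes, from the white rook on g1.
Legal moves for Black: Kh2, Kxg1.
Black is in check but has 2 legal moves → neither.

neither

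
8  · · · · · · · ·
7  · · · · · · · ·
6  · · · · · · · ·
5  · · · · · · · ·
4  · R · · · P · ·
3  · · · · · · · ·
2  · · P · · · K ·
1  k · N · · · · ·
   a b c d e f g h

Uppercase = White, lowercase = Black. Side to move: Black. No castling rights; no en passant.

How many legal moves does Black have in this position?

0

Black to move; king on a1.
In check: no.
Legal moves: none.
Count: 0.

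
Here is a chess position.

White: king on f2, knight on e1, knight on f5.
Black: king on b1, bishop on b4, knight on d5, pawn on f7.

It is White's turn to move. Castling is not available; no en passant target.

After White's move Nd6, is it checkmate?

no

After Nd6: black king on b1; in check: no.
Black is not in check, so this cannot be checkmate.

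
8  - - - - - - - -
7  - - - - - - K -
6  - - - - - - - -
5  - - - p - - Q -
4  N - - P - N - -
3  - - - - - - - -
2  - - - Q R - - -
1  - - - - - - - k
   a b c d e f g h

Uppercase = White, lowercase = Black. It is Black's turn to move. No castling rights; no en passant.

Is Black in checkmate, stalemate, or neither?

stalemate

Black to move; black king on h1.
In check: no.
King squares — g1: attacked by Qg5; g2: attacked by Re2; h2: attacked by Re2.
Legal moves for Black: none.
Not in check and no legal moves → stalemate.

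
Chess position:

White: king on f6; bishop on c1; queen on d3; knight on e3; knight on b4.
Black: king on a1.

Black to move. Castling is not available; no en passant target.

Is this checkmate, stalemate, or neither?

stalemate

Black to move; black king on a1.
In check: no.
King squares — b1: attacked by Qd3; a2: attacked by Nb4; b2: attacked by Bc1.
Legal moves for Black: none.
Not in check and no legal moves → stalemate.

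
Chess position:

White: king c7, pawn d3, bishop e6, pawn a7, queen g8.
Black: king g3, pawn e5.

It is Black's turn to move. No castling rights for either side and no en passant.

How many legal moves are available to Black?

Black to move; king on g3.
In check: yes, from the white queen on g8.
Legal moves: Kh4, Kf4, Kf3, Kh2, Kf2.
Count: 5.

5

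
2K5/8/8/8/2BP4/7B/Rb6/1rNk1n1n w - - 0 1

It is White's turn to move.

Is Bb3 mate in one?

no

After Bb3: black king on d1; in check: yes, from the white bishop on b3.
Black has 3 legal replies: Kd2, Ke1, Kxc1.
In check but a legal move exists → not checkmate.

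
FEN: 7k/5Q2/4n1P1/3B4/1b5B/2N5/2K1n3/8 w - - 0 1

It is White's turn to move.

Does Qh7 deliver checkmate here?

yes

After Qh7: black king on h8; in check: yes, from the white queen on h7.
King squares — g7: attacked by Qh7; h7: attacked by Pg6; g8: attacked by Qh7.
Black has no legal moves → checkmate.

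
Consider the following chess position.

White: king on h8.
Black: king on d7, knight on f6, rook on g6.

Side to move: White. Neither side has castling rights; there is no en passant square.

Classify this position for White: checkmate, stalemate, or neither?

White to move; white king on h8.
In check: no.
King squares — g7: attacked by Rg6; h7: attacked by Nf6; g8: attacked by Nf6.
Legal moves for White: none.
Not in check and no legal moves → stalemate.

stalemate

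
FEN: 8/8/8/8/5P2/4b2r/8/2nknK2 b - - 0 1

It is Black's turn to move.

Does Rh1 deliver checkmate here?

After Rh1: white king on f1; in check: yes, from the black rook on h1.
King squares — e1: attacked by Kd1; g1: attacked by Rh1; e2: attacked by Nc1; f2: attacked by Be3; g2: attacked by Ne1.
White has no legal moves → checkmate.

yes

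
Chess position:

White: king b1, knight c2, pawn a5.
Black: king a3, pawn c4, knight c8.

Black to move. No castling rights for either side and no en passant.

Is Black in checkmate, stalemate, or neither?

Black to move; black king on a3.
In check: yes, from the white knight on c2.
King squares — a2: attacked by Kb1; b2: attacked by Kb1; b3: available; a4: available; b4: attacked by Nc2.
Legal moves for Black: Ka4, Kb3.
Black is in check but has 2 legal moves → neither.

neither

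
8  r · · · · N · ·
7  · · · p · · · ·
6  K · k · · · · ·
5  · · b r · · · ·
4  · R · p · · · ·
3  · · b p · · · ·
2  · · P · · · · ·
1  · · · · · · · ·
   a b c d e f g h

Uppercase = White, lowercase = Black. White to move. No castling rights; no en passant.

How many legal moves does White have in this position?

0

White to move; king on a6.
In check: yes, from the black rook on a8.
Legal moves: none.
Count: 0.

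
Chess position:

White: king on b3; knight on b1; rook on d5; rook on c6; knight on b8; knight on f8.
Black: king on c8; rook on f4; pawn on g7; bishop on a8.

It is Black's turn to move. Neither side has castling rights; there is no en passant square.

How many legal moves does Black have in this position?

3

Black to move; king on c8.
In check: yes, from the white rook on c6.
Legal moves: Kxb8, Kb7, Bxc6.
Count: 3.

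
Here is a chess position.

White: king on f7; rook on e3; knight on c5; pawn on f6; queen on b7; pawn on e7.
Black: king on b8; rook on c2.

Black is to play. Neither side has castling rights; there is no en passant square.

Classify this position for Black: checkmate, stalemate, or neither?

Black to move; black king on b8.
In check: yes, from the white queen on b7.
King squares — a7: attacked by Qb7; b7: attacked by Nc5; c7: attacked by Qb7; a8: attacked by Qb7; c8: attacked by Qb7.
Legal moves for Black: none.
In check with no legal moves → checkmate.

checkmate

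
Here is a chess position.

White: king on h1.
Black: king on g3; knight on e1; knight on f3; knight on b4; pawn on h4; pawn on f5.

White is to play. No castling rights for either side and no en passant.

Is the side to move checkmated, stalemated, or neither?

stalemate

White to move; white king on h1.
In check: no.
King squares — g1: attacked by Nf3; g2: attacked by Ne1; h2: attacked by Nf3.
Legal moves for White: none.
Not in check and no legal moves → stalemate.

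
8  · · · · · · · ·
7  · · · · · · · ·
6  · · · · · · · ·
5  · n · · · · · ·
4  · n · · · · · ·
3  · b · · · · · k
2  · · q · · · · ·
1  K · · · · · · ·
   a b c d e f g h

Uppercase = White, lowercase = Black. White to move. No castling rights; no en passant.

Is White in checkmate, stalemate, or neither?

stalemate

White to move; white king on a1.
In check: no.
King squares — b1: attacked by Qc2; a2: attacked by Qc2; b2: attacked by Qc2.
Legal moves for White: none.
Not in check and no legal moves → stalemate.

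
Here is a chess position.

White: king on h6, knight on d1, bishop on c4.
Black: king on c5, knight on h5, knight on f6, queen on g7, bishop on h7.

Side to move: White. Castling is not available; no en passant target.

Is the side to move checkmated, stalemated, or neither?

White to move; white king on h6.
In check: yes, from the black queen on g7.
King squares — g5: attacked by Qg7; h5: attacked by Nf6; g6: attacked by Qg7; g7: attacked by Nh5; h7: attacked by Nf6.
Legal moves for White: none.
In check with no legal moves → checkmate.

checkmate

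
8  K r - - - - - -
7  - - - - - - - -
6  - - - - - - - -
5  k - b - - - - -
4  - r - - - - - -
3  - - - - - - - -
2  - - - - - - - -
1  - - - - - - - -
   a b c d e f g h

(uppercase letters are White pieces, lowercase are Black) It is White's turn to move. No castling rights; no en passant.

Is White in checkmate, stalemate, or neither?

checkmate

White to move; white king on a8.
In check: yes, from the black rook on b8.
King squares — a7: attacked by Bc5; b7: attacked by Rb4; b8: attacked by Rb4.
Legal moves for White: none.
In check with no legal moves → checkmate.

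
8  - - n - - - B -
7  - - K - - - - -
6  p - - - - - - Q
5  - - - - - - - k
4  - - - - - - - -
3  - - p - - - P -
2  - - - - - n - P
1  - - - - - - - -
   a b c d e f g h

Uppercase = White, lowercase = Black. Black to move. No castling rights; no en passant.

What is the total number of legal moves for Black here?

2

Black to move; king on h5.
In check: yes, from the white queen on h6.
Legal moves: Kxh6, Kg4.
Count: 2.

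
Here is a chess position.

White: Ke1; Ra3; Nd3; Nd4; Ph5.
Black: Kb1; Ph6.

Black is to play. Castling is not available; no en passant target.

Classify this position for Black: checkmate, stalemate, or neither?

stalemate

Black to move; black king on b1.
In check: no.
King squares — a1: attacked by Ra3; c1: attacked by Nd3; a2: attacked by Ra3; b2: attacked by Nd3; c2: attacked by Nd4.
Legal moves for Black: none.
Not in check and no legal moves → stalemate.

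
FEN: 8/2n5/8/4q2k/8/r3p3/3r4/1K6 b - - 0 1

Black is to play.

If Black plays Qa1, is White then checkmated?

After Qa1: white king on b1; in check: yes, from the black queen on a1.
King squares — a1: attacked by Ra3; c1: attacked by Qa1; a2: attacked by Qa1; b2: attacked by Qa1; c2: attacked by Rd2.
White has no legal moves → checkmate.

yes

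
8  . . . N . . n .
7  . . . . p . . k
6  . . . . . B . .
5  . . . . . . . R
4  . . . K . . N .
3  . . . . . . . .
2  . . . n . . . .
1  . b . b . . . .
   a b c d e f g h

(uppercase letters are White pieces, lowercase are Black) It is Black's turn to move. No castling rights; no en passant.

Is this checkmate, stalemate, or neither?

Black to move; black king on h7.
In check: yes, from the white rook on h5.
Legal moves for Black: Kg6, Nh6.
Black is in check but has 2 legal moves → neither.

neither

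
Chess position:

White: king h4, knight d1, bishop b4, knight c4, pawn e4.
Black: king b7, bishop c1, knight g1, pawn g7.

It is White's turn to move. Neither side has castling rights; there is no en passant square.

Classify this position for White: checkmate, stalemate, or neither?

neither

White to move; white king on h4.
In check: no.
Legal moves for White include: Kh5, Kg4, Kg3, Nd6+, Nb6, Ne5, Na5+, Nce3, Na3, Nd2, Ncb2, Bf8, Be7, Bd6, Bc5, Ba5, Bc3, Ba3, ... (list truncated; more exist).
White has legal moves and is not in check → neither.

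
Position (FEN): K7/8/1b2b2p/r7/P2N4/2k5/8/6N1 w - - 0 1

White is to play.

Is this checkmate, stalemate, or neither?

White to move; white king on a8.
In check: yes, from the black rook on a5.
King squares — a7: attacked by Ra5; b7: available; b8: available.
Legal moves for White: Kb8, Kb7.
White is in check but has 2 legal moves → neither.

neither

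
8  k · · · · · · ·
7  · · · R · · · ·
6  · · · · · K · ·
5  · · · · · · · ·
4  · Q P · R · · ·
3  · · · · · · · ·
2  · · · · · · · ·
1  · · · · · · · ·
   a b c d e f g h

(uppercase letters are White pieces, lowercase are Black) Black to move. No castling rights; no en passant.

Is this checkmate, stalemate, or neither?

stalemate

Black to move; black king on a8.
In check: no.
King squares — a7: attacked by Rd7; b7: attacked by Qb4; b8: attacked by Qb4.
Legal moves for Black: none.
Not in check and no legal moves → stalemate.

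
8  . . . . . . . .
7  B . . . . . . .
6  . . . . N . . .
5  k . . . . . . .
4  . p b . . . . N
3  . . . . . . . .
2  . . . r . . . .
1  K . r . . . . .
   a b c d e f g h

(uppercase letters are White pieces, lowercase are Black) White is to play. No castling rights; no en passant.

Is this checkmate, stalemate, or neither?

White to move; white king on a1.
In check: yes, from the black rook on c1.
King squares — b1: attacked by Rc1; a2: attacked by Rd2; b2: attacked by Rd2.
Legal moves for White: none.
In check with no legal moves → checkmate.

checkmate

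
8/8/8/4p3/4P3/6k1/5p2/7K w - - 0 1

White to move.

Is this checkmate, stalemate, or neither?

stalemate

White to move; white king on h1.
In check: no.
King squares — g1: attacked by Pf2; g2: attacked by Kg3; h2: attacked by Kg3.
Legal moves for White: none.
Not in check and no legal moves → stalemate.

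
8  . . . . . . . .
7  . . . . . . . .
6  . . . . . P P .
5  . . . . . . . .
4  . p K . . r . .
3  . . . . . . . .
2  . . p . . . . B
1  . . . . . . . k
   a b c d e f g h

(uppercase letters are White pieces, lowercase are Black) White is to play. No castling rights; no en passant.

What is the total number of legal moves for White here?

6

White to move; king on c4.
In check: yes, from the black rook on f4.
Legal moves: Kd5, Kc5, Kb5, Kd3, Kb3, Bxf4.
Count: 6.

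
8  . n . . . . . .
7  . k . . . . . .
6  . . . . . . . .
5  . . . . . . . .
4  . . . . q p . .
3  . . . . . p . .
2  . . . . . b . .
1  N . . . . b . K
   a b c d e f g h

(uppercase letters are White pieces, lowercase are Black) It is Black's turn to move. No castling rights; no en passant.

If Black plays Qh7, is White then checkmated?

After Qh7: white king on h1; in check: yes, from the black queen on h7.
King squares — g1: attacked by Bf2; g2: attacked by Bf1; h2: attacked by Qh7.
White has no legal moves → checkmate.

yes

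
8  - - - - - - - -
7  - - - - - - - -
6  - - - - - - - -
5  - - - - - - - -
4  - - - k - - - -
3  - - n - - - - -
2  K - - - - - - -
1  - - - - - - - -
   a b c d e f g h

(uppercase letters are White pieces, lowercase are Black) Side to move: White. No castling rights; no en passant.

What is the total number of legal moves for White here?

White to move; king on a2.
In check: yes, from the black knight on c3.
Legal moves: Kb3, Ka3, Kb2, Ka1.
Count: 4.

4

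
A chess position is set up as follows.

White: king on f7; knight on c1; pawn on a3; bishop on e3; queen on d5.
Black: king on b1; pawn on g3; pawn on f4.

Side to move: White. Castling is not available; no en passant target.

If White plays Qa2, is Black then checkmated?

yes

After Qa2: black king on b1; in check: yes, from the white queen on a2.
King squares — a1: attacked by Qa2; c1: attacked by Be3; a2: attacked by Nc1; b2: attacked by Qa2; c2: attacked by Qa2.
Black has no legal moves → checkmate.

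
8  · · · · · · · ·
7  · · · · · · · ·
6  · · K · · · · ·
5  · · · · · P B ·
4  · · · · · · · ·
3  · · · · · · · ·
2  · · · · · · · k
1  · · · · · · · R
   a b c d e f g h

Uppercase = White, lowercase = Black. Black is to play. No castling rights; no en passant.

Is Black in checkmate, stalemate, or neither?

neither

Black to move; black king on h2.
In check: yes, from the white rook on h1.
Legal moves for Black: Kg3, Kg2, Kxh1.
Black is in check but has 3 legal moves → neither.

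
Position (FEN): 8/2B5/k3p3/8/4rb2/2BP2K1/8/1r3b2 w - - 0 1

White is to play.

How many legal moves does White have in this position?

White to move; king on g3.
In check: yes, from the black bishop on f4.
Legal moves: Kh4, Kg4, Kf3, Kf2, Bxf4.
Count: 5.

5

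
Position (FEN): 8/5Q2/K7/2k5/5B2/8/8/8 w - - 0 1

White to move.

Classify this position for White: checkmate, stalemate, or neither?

White to move; white king on a6.
In check: no.
Legal moves for White include: Qg8, Qf8+, Qe8, Qh7, Qg7, Qe7+, Qd7, Qc7+, Qb7, Qa7+, Qg6, Qf6, Qe6, Qh5+, Qf5+, Qd5+, Qc4+, Qb3, ... (list truncated; more exist).
White has legal moves and is not in check → neither.

neither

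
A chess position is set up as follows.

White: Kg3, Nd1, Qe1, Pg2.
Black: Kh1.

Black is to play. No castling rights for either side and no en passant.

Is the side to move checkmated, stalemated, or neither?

Black to move; black king on h1.
In check: yes, from the white queen on e1.
King squares — g1: attacked by Qe1; g2: attacked by Kg3; h2: attacked by Kg3.
Legal moves for Black: none.
In check with no legal moves → checkmate.

checkmate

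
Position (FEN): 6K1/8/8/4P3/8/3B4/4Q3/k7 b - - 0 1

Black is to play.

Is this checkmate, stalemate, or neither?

Black to move; black king on a1.
In check: no.
King squares — b1: attacked by Bd3; a2: attacked by Qe2; b2: attacked by Qe2.
Legal moves for Black: none.
Not in check and no legal moves → stalemate.

stalemate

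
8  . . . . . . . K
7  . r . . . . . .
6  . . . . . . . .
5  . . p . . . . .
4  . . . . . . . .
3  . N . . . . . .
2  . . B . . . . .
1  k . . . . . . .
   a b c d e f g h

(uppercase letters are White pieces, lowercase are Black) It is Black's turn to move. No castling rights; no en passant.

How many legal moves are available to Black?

3

Black to move; king on a1.
In check: yes, from the white knight on b3.
Legal moves: Kb2, Ka2, Rxb3.
Count: 3.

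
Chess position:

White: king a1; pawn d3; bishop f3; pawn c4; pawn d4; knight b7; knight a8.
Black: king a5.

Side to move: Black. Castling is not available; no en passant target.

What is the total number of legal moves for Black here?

3

Black to move; king on a5.
In check: yes, from the white knight on b7.
Legal moves: Ka6, Kb4, Ka4.
Count: 3.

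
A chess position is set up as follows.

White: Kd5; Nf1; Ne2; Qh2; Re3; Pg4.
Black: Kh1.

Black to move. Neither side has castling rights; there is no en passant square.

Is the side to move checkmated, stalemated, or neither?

Black to move; black king on h1.
In check: yes, from the white queen on h2.
King squares — g1: attacked by Ne2; g2: attacked by Qh2; h2: attacked by Nf1.
Legal moves for Black: none.
In check with no legal moves → checkmate.

checkmate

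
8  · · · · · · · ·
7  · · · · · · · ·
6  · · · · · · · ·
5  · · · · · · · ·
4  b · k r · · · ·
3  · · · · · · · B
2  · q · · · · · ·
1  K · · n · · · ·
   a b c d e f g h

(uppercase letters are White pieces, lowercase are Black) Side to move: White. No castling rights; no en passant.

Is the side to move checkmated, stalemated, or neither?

checkmate

White to move; white king on a1.
In check: yes, from the black queen on b2.
King squares — b1: attacked by Qb2; a2: attacked by Qb2; b2: attacked by Nd1.
Legal moves for White: none.
In check with no legal moves → checkmate.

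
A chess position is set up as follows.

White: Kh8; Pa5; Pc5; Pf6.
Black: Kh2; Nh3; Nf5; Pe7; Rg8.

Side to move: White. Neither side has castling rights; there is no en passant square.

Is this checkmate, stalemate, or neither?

White to move; white king on h8.
In check: yes, from the black rook on g8.
Legal moves for White: Kxg8, Kh7.
White is in check but has 2 legal moves → neither.

neither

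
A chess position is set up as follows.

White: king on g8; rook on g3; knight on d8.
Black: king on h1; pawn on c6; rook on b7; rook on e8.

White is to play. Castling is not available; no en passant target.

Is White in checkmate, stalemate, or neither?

checkmate

White to move; white king on g8.
In check: yes, from the black rook on e8.
King squares — f7: attacked by Rb7; g7: attacked by Rb7; h7: attacked by Rb7; f8: attacked by Re8; h8: attacked by Re8.
Legal moves for White: none.
In check with no legal moves → checkmate.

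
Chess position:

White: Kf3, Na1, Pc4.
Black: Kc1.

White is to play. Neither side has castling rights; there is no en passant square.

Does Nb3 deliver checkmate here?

After Nb3: black king on c1; in check: yes, from the white knight on b3.
Black has 4 legal replies: Kc2, Kb2, Kd1, Kb1.
In check but a legal move exists → not checkmate.

no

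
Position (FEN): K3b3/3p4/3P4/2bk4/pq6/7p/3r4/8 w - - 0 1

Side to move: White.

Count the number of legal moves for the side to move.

White to move; king on a8.
In check: no.
Legal moves: none.
Count: 0.

0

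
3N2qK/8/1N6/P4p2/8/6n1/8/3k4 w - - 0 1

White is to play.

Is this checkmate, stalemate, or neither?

neither

White to move; white king on h8.
In check: yes, from the black queen on g8.
King squares — g7: attacked by Qg8; h7: attacked by Qg8; g8: available.
Legal moves for White: Kxg8.
White is in check but has 1 legal move → neither.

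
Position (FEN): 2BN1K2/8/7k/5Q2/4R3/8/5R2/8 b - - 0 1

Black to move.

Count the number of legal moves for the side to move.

0

Black to move; king on h6.
In check: no.
Legal moves: none.
Count: 0.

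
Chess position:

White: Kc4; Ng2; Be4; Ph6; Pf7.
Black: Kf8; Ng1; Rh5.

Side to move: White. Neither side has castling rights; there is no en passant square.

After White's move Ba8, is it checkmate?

After Ba8: black king on f8; in check: no.
Black is not in check, so this cannot be checkmate.

no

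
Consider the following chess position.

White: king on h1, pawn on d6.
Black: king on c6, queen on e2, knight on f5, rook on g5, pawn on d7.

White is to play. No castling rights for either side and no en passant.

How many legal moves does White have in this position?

White to move; king on h1.
In check: no.
Legal moves: none.
Count: 0.

0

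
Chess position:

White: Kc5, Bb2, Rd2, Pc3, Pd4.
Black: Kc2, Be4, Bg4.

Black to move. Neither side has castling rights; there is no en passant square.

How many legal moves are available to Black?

Black to move; king on c2.
In check: yes, from the white rook on d2.
Legal moves: Kb3, Kxd2, Kb1.
Count: 3.

3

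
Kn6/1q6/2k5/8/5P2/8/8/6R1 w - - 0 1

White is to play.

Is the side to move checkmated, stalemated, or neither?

checkmate

White to move; white king on a8.
In check: yes, from the black queen on b7.
King squares — a7: attacked by Qb7; b7: attacked by Kc6; b8: attacked by Qb7.
Legal moves for White: none.
In check with no legal moves → checkmate.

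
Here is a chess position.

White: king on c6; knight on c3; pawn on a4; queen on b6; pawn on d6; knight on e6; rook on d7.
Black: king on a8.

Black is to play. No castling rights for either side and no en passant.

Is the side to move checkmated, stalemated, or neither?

stalemate

Black to move; black king on a8.
In check: no.
King squares — a7: attacked by Qb6; b7: attacked by Qb6; b8: attacked by Qb6.
Legal moves for Black: none.
Not in check and no legal moves → stalemate.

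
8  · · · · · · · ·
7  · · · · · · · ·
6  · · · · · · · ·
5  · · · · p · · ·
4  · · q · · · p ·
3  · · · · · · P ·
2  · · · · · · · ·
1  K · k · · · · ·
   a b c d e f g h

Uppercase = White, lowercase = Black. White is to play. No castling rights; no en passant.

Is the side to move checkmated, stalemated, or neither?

stalemate

White to move; white king on a1.
In check: no.
King squares — b1: attacked by Kc1; a2: attacked by Qc4; b2: attacked by Kc1.
Legal moves for White: none.
Not in check and no legal moves → stalemate.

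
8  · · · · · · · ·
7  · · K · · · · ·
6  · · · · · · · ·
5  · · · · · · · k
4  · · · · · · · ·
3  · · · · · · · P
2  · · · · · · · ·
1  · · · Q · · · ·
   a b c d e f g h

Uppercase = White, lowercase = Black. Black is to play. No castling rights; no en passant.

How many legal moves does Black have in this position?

Black to move; king on h5.
In check: yes, from the white queen on d1.
Legal moves: Kh6, Kg6, Kg5, Kh4.
Count: 4.

4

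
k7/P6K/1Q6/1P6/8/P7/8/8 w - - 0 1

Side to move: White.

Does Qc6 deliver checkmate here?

After Qc6: black king on a8; in check: yes, from the white queen on c6.
Black has 1 legal reply: Kxa7.
In check but a legal move exists → not checkmate.

no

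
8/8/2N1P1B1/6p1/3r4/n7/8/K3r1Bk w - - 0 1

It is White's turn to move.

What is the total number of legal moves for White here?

White to move; king on a1.
In check: yes, from the black rook on e1.
Legal moves: Kb2, Ka2, Bb1.
Count: 3.

3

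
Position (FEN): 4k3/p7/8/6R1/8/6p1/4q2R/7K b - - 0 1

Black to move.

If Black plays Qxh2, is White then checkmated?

yes

After Qxh2: white king on h1; in check: yes, from the black queen on h2.
King squares — g1: attacked by Qh2; g2: attacked by Qh2; h2: attacked by Pg3.
White has no legal moves → checkmate.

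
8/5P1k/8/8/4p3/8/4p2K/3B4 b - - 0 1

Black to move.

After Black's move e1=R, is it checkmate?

no

After e1=R: white king on h2; in check: no.
White is not in check, so this cannot be checkmate.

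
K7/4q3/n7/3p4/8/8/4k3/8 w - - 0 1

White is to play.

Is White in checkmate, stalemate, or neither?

White to move; white king on a8.
In check: no.
King squares — a7: attacked by Qe7; b7: attacked by Qe7; b8: attacked by Na6.
Legal moves for White: none.
Not in check and no legal moves → stalemate.

stalemate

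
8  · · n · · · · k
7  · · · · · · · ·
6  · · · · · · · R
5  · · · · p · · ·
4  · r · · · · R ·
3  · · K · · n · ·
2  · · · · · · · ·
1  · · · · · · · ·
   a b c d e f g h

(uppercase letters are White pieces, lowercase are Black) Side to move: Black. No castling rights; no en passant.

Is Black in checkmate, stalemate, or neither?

checkmate

Black to move; black king on h8.
In check: yes, from the white rook on h6.
King squares — g7: attacked by Rg4; h7: attacked by Rh6; g8: attacked by Rg4.
Legal moves for Black: none.
In check with no legal moves → checkmate.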